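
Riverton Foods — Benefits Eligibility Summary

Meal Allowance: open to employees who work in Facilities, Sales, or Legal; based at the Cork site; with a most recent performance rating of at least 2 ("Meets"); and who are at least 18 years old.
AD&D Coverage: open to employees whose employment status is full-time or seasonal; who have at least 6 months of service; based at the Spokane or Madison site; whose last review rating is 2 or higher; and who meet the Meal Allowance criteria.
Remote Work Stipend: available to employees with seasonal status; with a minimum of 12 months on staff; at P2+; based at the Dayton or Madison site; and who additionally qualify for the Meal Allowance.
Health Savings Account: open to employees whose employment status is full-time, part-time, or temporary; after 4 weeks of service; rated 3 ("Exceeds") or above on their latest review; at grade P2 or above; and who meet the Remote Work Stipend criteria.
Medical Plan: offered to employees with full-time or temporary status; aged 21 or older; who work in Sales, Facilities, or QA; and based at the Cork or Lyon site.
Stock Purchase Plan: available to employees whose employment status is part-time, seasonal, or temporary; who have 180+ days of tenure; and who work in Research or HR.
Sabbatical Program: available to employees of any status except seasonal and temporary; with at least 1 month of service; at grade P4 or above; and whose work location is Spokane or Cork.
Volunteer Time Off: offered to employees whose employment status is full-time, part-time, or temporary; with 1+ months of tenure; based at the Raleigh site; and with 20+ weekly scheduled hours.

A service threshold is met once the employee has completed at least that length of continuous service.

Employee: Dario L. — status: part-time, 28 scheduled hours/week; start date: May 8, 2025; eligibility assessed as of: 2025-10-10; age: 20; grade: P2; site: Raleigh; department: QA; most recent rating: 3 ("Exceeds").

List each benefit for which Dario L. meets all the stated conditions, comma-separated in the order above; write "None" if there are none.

Service from May 8, 2025 to 2025-10-10: 155 days.
Meal Allowance — dept QA ✗ → not eligible.
AD&D Coverage — status part-time ✗ (requires full-time or seasonal) → not eligible.
Remote Work Stipend — status part-time ✗ (requires seasonal) → not eligible.
Health Savings Account — status part-time ✓; service 155 days ≥ 4 weeks (≈28 days) ✓; rating 3 ≥ 3 ✓; grade P2 ≥ P2 ✓; not eligible for Remote Work Stipend ✗ → not eligible.
Medical Plan — status part-time ✗ (requires full-time or temporary) → not eligible.
Stock Purchase Plan — status part-time ✓; service 155 days < 180 days ✗ → not eligible.
Sabbatical Program — status part-time ✓ (not excluded); service 155 days ≥ 1 month (≈30 days) ✓; grade P2 < P4 ✗ → not eligible.
Volunteer Time Off — status part-time ✓; service 155 days ≥ 1 month (≈30 days) ✓; site Raleigh ✓; 28 hrs/wk ≥ 20 ✓ → eligible.

Volunteer Time Off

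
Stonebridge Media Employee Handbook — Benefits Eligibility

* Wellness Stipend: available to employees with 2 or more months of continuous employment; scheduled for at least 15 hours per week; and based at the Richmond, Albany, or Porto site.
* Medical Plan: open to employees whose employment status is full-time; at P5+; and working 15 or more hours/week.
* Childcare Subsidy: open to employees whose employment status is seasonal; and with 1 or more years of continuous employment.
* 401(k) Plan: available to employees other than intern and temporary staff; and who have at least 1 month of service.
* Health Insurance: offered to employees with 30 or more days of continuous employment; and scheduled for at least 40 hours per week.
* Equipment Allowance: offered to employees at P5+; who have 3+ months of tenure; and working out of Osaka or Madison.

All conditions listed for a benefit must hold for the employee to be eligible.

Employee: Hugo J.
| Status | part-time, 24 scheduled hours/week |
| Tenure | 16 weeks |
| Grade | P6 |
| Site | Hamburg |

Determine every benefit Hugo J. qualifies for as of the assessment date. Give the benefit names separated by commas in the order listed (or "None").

Wellness Stipend — service 16 weeks ≥ 2 months (≈60 days) ✓; 24 hrs/wk ≥ 15 ✓; site Hamburg ✗ (not Richmond, Albany, or Porto) → not eligible.
Medical Plan — status part-time ✗ (requires full-time) → not eligible.
Childcare Subsidy — status part-time ✗ (requires seasonal) → not eligible.
401(k) Plan — status part-time ✓ (not excluded); service 16 weeks ≥ 1 month (≈30 days) ✓ → eligible.
Health Insurance — service 16 weeks ≥ 30 days ✓; 24 hrs/wk < 40 ✗ → not eligible.
Equipment Allowance — grade P6 ≥ P5 ✓; service 16 weeks ≥ 3 months (≈90 days) ✓; site Hamburg ✗ (not Osaka or Madison) → not eligible.

401(k) Plan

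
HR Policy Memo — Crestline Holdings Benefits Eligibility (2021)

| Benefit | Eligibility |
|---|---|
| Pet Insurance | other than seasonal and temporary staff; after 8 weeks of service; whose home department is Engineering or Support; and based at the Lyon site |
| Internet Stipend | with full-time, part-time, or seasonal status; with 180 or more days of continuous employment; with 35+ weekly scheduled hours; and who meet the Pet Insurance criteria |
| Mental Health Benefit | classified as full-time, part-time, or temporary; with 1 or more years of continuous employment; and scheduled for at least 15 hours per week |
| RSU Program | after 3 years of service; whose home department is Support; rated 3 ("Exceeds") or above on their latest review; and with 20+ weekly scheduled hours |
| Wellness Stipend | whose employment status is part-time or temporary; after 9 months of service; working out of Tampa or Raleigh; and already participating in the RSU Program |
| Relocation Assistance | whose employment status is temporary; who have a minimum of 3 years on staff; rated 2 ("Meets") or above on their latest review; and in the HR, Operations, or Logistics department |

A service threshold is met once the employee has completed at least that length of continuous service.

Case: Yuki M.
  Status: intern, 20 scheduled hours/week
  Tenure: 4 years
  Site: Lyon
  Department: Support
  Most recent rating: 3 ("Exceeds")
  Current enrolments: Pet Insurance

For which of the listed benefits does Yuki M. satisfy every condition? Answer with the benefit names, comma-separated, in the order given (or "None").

Pet Insurance, RSU Program

Pet Insurance — status intern ✓ (not excluded); service 4 years ≥ 8 weeks (≈56 days) ✓; dept Support ✓; site Lyon ✓ → eligible.
Internet Stipend — status intern ✗ (requires full-time, part-time, or seasonal) → not eligible.
Mental Health Benefit — status intern ✗ (requires full-time, part-time, or temporary) → not eligible.
RSU Program — service 4 years ≥ 3 years ✓; dept Support ✓; rating 3 ≥ 3 ✓; 20 hrs/wk ≥ 20 ✓ → eligible.
Wellness Stipend — status intern ✗ (requires part-time or temporary) → not eligible.
Relocation Assistance — status intern ✗ (requires temporary) → not eligible.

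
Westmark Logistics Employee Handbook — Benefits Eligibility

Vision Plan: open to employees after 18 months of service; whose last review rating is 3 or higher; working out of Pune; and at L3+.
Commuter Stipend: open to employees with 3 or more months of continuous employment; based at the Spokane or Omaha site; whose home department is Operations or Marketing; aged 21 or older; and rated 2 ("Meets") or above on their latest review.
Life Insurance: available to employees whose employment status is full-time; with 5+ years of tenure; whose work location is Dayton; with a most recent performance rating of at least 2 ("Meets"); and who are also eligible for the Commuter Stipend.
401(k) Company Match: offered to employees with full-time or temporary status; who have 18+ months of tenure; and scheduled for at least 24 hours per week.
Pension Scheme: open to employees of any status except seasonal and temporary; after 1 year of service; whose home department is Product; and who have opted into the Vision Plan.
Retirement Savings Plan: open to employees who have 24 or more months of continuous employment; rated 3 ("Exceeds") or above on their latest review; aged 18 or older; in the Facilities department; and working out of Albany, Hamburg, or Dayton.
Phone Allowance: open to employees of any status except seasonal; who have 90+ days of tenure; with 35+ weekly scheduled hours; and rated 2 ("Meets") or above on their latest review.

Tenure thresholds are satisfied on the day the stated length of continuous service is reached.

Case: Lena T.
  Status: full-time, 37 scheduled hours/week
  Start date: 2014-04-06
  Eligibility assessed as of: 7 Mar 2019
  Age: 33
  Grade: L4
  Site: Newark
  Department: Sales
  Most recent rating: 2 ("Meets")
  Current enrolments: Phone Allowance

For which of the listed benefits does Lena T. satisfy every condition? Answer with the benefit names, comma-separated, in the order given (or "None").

401(k) Company Match, Phone Allowance

Service from 2014-04-06 to 7 Mar 2019: 1796 days.
Vision Plan — service 1796 days ≥ 18 months (≈540 days) ✓; rating 2 < 3 ✗ → not eligible.
Commuter Stipend — service 1796 days ≥ 3 months (≈90 days) ✓; site Newark ✗ (not Spokane or Omaha) → not eligible.
Life Insurance — status full-time ✓; service 1796 days < 5 years (≈1825 days) ✗ → not eligible.
401(k) Company Match — status full-time ✓; service 1796 days ≥ 18 months (≈540 days) ✓; 37 hrs/wk ≥ 24 ✓ → eligible.
Pension Scheme — status full-time ✓ (not excluded); service 1796 days ≥ 1 year (≈365 days) ✓; dept Sales ✗ → not eligible.
Retirement Savings Plan — service 1796 days ≥ 24 months (≈720 days) ✓; rating 2 < 3 ✗ → not eligible.
Phone Allowance — status full-time ✓ (not excluded); service 1796 days ≥ 90 days ✓; 37 hrs/wk ≥ 35 ✓; rating 2 ≥ 2 ✓ → eligible.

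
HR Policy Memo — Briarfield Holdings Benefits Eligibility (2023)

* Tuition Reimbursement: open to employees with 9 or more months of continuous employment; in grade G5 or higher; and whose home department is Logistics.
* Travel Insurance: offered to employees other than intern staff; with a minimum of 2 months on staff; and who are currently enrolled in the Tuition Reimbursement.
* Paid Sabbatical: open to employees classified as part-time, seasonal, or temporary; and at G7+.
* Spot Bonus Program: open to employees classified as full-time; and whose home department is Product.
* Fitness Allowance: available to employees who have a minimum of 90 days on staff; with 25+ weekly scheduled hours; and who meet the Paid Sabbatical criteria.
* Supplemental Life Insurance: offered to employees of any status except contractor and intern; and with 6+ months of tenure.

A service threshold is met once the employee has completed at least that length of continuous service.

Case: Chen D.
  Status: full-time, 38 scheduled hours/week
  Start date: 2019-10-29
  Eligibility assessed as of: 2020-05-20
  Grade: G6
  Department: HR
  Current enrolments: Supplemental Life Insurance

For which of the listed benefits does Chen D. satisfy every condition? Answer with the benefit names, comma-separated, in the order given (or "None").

Service from 2019-10-29 to 2020-05-20: 204 days.
Tuition Reimbursement — service 204 days < 9 months (≈270 days) ✗ → not eligible.
Travel Insurance — status full-time ✓ (not excluded); service 204 days ≥ 2 months (≈60 days) ✓; not enrolled in Tuition Reimbursement ✗ → not eligible.
Paid Sabbatical — status full-time ✗ (requires part-time, seasonal, or temporary) → not eligible.
Spot Bonus Program — status full-time ✓; dept HR ✗ → not eligible.
Fitness Allowance — service 204 days ≥ 90 days ✓; 38 hrs/wk ≥ 25 ✓; not eligible for Paid Sabbatical ✗ → not eligible.
Supplemental Life Insurance — status full-time ✓ (not excluded); service 204 days ≥ 6 months (≈180 days) ✓ → eligible.

Supplemental Life Insurance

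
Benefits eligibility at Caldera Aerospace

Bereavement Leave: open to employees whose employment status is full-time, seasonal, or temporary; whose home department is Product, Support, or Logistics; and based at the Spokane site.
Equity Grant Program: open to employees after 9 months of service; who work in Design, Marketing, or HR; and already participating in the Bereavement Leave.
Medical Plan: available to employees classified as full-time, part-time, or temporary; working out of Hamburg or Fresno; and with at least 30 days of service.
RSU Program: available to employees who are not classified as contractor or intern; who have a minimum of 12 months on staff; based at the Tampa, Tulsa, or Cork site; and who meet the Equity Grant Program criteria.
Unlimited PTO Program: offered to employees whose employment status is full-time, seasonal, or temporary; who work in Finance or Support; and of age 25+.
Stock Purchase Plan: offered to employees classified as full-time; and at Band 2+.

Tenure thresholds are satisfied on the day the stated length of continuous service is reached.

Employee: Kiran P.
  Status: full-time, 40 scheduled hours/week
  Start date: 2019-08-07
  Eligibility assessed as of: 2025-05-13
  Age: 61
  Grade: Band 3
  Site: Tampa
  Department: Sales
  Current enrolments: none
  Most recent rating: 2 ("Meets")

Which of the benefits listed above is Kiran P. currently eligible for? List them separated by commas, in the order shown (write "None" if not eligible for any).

Stock Purchase Plan

Service from 2019-08-07 to 2025-05-13: 2106 days.
Bereavement Leave — status full-time ✓; dept Sales ✗ → not eligible.
Equity Grant Program — service 2106 days ≥ 9 months (≈270 days) ✓; dept Sales ✗ → not eligible.
Medical Plan — status full-time ✓; site Tampa ✗ (not Hamburg or Fresno) → not eligible.
RSU Program — status full-time ✓ (not excluded); service 2106 days ≥ 12 months (≈360 days) ✓; site Tampa ✓; not eligible for Equity Grant Program ✗ → not eligible.
Unlimited PTO Program — status full-time ✓; dept Sales ✗ → not eligible.
Stock Purchase Plan — status full-time ✓; grade Band 3 ≥ Band 2 ✓ → eligible.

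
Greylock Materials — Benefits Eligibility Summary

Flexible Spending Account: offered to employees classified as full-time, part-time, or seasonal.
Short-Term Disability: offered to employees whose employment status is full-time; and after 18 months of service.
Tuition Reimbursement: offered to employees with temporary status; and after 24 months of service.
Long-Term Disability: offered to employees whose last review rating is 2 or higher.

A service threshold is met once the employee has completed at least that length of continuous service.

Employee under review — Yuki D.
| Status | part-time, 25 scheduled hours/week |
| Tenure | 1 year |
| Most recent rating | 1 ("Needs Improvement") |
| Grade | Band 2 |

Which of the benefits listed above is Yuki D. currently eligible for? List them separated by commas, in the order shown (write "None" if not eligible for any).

Flexible Spending Account — status part-time ✓ → eligible.
Short-Term Disability — status part-time ✗ (requires full-time) → not eligible.
Tuition Reimbursement — status part-time ✗ (requires temporary) → not eligible.
Long-Term Disability — rating 1 < 2 ✗ → not eligible.

Flexible Spending Account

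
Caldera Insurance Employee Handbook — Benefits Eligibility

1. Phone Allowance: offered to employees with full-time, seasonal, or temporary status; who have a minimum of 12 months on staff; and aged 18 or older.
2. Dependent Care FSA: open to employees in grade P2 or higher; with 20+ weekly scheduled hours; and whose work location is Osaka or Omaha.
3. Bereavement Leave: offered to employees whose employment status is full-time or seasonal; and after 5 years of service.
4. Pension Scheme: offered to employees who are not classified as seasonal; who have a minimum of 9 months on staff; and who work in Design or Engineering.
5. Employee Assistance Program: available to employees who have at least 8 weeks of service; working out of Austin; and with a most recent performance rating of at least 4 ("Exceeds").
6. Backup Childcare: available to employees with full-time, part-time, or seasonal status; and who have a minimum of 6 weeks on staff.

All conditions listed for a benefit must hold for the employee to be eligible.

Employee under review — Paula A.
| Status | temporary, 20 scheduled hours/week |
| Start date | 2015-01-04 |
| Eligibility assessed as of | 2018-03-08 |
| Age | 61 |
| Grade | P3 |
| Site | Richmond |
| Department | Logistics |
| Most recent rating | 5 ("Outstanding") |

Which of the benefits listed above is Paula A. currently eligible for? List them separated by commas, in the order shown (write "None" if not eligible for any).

Phone Allowance

Service from 2015-01-04 to 2018-03-08: 1159 days.
Phone Allowance — status temporary ✓; service 1159 days ≥ 12 months (≈360 days) ✓; age 61 ≥ 18 ✓ → eligible.
Dependent Care FSA — grade P3 ≥ P2 ✓; 20 hrs/wk ≥ 20 ✓; site Richmond ✗ (not Osaka or Omaha) → not eligible.
Bereavement Leave — status temporary ✗ (requires full-time or seasonal) → not eligible.
Pension Scheme — status temporary ✓ (not excluded); service 1159 days ≥ 9 months (≈270 days) ✓; dept Logistics ✗ → not eligible.
Employee Assistance Program — service 1159 days ≥ 8 weeks (≈56 days) ✓; site Richmond ✗ (not Austin) → not eligible.
Backup Childcare — status temporary ✗ (requires full-time, part-time, or seasonal) → not eligible.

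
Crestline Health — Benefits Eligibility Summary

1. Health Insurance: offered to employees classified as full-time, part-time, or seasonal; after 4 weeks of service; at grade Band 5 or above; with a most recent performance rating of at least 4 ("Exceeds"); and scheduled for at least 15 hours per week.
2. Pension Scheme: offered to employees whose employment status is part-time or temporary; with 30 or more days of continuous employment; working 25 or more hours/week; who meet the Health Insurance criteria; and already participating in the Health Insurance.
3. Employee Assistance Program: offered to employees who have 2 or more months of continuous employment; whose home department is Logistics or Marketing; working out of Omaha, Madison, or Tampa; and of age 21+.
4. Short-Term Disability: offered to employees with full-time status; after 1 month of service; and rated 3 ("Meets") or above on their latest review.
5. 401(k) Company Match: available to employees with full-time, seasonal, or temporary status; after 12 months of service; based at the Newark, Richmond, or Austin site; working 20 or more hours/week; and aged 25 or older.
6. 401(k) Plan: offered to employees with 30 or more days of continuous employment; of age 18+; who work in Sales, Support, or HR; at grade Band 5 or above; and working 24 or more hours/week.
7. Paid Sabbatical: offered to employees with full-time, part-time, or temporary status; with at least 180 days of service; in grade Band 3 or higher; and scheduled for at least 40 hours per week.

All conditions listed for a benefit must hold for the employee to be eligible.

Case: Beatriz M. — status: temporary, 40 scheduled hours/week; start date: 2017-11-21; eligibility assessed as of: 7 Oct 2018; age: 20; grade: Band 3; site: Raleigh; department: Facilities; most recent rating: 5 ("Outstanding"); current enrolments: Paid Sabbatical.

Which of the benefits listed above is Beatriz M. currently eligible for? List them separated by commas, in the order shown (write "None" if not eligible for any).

Paid Sabbatical

Service from 2017-11-21 to 7 Oct 2018: 320 days.
Health Insurance — status temporary ✗ (requires full-time, part-time, or seasonal) → not eligible.
Pension Scheme — status temporary ✓; service 320 days ≥ 30 days ✓; 40 hrs/wk ≥ 25 ✓; not eligible for Health Insurance ✗ → not eligible.
Employee Assistance Program — service 320 days ≥ 2 months (≈60 days) ✓; dept Facilities ✗ → not eligible.
Short-Term Disability — status temporary ✗ (requires full-time) → not eligible.
401(k) Company Match — status temporary ✓; service 320 days < 12 months (≈360 days) ✗ → not eligible.
401(k) Plan — service 320 days ≥ 30 days ✓; age 20 ≥ 18 ✓; dept Facilities ✗ → not eligible.
Paid Sabbatical — status temporary ✓; service 320 days ≥ 180 days ✓; grade Band 3 ≥ Band 3 ✓; 40 hrs/wk ≥ 40 ✓ → eligible.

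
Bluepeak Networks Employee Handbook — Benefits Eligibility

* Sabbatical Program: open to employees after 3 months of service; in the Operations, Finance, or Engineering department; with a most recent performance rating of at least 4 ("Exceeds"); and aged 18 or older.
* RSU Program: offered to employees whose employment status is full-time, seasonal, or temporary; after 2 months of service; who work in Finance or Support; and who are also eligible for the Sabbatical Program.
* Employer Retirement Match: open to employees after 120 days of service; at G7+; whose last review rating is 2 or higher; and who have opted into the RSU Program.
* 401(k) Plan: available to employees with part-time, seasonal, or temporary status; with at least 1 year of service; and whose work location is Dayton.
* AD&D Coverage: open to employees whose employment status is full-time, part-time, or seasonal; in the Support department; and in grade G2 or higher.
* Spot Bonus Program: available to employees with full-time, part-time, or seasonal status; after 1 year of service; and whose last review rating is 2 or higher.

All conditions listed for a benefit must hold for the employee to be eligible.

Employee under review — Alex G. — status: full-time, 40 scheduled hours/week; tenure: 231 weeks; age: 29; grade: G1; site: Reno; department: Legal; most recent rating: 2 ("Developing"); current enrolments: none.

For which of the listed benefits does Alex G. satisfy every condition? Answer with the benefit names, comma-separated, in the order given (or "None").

Sabbatical Program — service 231 weeks ≥ 3 months (≈90 days) ✓; dept Legal ✗ → not eligible.
RSU Program — status full-time ✓; service 231 weeks ≥ 2 months (≈60 days) ✓; dept Legal ✗ → not eligible.
Employer Retirement Match — service 231 weeks ≥ 120 days ✓; grade G1 < G7 ✗ → not eligible.
401(k) Plan — status full-time ✗ (requires part-time, seasonal, or temporary) → not eligible.
AD&D Coverage — status full-time ✓; dept Legal ✗ → not eligible.
Spot Bonus Program — status full-time ✓; service 231 weeks ≥ 1 year (≈365 days) ✓; rating 2 ≥ 2 ✓ → eligible.

Spot Bonus Program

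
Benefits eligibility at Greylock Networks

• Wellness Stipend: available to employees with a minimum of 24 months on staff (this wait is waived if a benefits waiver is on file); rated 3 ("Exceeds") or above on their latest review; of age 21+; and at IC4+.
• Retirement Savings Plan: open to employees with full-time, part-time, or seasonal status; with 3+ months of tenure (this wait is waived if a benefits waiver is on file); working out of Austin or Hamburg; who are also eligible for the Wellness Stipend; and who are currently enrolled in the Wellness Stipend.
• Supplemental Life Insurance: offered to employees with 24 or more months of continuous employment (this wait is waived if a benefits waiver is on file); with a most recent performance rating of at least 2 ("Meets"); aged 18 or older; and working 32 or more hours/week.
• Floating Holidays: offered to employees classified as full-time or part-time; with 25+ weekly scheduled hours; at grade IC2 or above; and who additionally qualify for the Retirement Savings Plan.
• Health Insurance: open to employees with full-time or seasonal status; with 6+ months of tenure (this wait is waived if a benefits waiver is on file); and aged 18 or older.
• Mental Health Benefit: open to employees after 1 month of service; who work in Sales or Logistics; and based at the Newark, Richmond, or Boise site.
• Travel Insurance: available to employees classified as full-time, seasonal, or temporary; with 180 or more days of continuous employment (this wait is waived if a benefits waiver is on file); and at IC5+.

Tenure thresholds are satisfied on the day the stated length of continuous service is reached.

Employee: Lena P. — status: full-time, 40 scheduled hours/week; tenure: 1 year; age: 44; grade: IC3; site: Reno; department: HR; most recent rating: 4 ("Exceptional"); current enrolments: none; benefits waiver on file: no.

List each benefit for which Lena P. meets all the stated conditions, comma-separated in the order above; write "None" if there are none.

Wellness Stipend — no waiver, service 1 year < 24 months (≈720 days) ✗ → not eligible.
Retirement Savings Plan — status full-time ✓; no waiver, service 1 year ≥ 3 months (≈90 days) ✓; site Reno ✗ (not Austin or Hamburg) → not eligible.
Supplemental Life Insurance — no waiver, service 1 year < 24 months (≈720 days) ✗ → not eligible.
Floating Holidays — status full-time ✓; 40 hrs/wk ≥ 25 ✓; grade IC3 ≥ IC2 ✓; not eligible for Retirement Savings Plan ✗ → not eligible.
Health Insurance — status full-time ✓; no waiver, service 1 year ≥ 6 months (≈180 days) ✓; age 44 ≥ 18 ✓ → eligible.
Mental Health Benefit — service 1 year ≥ 1 month (≈30 days) ✓; dept HR ✗ → not eligible.
Travel Insurance — status full-time ✓; no waiver, service 1 year ≥ 180 days ✓; grade IC3 < IC5 ✗ → not eligible.

Health Insurance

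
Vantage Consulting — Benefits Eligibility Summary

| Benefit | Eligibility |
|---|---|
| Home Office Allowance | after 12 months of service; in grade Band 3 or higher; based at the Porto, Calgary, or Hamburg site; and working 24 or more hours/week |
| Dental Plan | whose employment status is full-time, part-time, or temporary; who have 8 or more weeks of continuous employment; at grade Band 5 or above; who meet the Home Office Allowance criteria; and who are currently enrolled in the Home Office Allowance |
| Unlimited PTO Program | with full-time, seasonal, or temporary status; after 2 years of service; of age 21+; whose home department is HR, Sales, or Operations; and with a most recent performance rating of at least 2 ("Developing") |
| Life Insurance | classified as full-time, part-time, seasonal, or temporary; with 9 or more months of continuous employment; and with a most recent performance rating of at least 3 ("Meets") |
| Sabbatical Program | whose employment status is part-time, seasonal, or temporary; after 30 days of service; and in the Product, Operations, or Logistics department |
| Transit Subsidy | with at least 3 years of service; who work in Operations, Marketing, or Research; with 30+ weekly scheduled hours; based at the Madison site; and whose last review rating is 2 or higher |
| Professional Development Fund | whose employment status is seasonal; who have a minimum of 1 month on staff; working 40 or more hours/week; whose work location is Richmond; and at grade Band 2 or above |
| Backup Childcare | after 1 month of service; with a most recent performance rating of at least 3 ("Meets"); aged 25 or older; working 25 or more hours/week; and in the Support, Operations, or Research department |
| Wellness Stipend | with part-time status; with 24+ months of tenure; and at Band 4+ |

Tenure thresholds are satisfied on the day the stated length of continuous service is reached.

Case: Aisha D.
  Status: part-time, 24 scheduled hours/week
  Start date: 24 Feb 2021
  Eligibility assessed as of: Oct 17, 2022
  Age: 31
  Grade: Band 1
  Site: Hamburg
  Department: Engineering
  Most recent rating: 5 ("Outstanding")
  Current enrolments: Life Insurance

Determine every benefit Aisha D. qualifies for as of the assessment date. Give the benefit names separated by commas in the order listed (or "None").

Life Insurance

Service from 24 Feb 2021 to Oct 17, 2022: 600 days.
Home Office Allowance — service 600 days ≥ 12 months (≈360 days) ✓; grade Band 1 < Band 3 ✗ → not eligible.
Dental Plan — status part-time ✓; service 600 days ≥ 8 weeks (≈56 days) ✓; grade Band 1 < Band 5 ✗ → not eligible.
Unlimited PTO Program — status part-time ✗ (requires full-time, seasonal, or temporary) → not eligible.
Life Insurance — status part-time ✓; service 600 days ≥ 9 months (≈270 days) ✓; rating 5 ≥ 3 ✓ → eligible.
Sabbatical Program — status part-time ✓; service 600 days ≥ 30 days ✓; dept Engineering ✗ → not eligible.
Transit Subsidy — service 600 days < 3 years (≈1095 days) ✗ → not eligible.
Professional Development Fund — status part-time ✗ (requires seasonal) → not eligible.
Backup Childcare — service 600 days ≥ 1 month (≈30 days) ✓; rating 5 ≥ 3 ✓; age 31 ≥ 25 ✓; 24 hrs/wk < 25 ✗ → not eligible.
Wellness Stipend — status part-time ✓; service 600 days < 24 months (≈720 days) ✗ → not eligible.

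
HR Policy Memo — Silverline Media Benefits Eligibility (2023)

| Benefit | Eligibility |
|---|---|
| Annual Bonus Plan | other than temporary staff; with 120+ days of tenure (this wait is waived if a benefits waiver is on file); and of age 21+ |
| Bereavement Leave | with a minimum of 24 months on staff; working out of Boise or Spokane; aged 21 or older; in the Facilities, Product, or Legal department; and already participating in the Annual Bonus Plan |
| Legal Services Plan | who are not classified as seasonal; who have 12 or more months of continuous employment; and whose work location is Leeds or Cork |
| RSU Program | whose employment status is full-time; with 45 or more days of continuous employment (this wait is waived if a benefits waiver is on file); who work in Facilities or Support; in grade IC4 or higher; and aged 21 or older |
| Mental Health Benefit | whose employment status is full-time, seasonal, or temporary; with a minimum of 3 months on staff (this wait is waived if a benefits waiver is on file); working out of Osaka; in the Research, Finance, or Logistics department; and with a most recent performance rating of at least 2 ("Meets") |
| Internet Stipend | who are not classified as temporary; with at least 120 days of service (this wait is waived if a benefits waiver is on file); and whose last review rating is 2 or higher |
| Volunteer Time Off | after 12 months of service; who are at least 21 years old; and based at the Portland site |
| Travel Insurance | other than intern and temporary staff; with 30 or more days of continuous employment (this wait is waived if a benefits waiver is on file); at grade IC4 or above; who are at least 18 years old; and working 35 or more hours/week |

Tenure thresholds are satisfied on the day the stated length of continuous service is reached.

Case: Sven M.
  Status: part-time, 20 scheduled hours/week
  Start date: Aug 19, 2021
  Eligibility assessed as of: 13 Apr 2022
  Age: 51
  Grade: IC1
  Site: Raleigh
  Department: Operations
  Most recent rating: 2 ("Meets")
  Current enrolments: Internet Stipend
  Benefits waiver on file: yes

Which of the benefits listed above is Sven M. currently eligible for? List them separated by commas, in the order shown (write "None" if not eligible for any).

Service from Aug 19, 2021 to 13 Apr 2022: 237 days.
Annual Bonus Plan — status part-time ✓ (not excluded); benefits waiver on file ✓; age 51 ≥ 21 ✓ → eligible.
Bereavement Leave — service 237 days < 24 months (≈720 days) ✗ → not eligible.
Legal Services Plan — status part-time ✓ (not excluded); service 237 days < 12 months (≈360 days) ✗ → not eligible.
RSU Program — status part-time ✗ (requires full-time) → not eligible.
Mental Health Benefit — status part-time ✗ (requires full-time, seasonal, or temporary) → not eligible.
Internet Stipend — status part-time ✓ (not excluded); benefits waiver on file ✓; rating 2 ≥ 2 ✓ → eligible.
Volunteer Time Off — service 237 days < 12 months (≈360 days) ✗ → not eligible.
Travel Insurance — status part-time ✓ (not excluded); benefits waiver on file ✓; grade IC1 < IC4 ✗ → not eligible.

Annual Bonus Plan, Internet Stipend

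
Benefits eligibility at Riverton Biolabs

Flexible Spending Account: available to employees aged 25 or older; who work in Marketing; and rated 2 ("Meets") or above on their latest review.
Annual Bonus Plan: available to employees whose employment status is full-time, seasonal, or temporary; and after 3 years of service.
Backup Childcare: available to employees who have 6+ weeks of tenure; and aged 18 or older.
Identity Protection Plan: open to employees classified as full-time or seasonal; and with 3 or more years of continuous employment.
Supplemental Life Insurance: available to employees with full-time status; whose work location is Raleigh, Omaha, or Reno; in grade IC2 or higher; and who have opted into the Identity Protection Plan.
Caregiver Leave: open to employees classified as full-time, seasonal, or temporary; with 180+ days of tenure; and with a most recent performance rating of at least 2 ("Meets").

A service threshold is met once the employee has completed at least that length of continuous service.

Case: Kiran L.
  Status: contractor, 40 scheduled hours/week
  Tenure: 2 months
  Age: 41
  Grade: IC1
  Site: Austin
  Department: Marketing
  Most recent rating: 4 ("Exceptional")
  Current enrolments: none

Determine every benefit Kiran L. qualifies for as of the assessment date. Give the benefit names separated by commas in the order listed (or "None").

Flexible Spending Account — age 41 ≥ 25 ✓; dept Marketing ✓; rating 4 ≥ 2 ✓ → eligible.
Annual Bonus Plan — status contractor ✗ (requires full-time, seasonal, or temporary) → not eligible.
Backup Childcare — service 2 months ≥ 6 weeks (≈42 days) ✓; age 41 ≥ 18 ✓ → eligible.
Identity Protection Plan — status contractor ✗ (requires full-time or seasonal) → not eligible.
Supplemental Life Insurance — status contractor ✗ (requires full-time) → not eligible.
Caregiver Leave — status contractor ✗ (requires full-time, seasonal, or temporary) → not eligible.

Flexible Spending Account, Backup Childcare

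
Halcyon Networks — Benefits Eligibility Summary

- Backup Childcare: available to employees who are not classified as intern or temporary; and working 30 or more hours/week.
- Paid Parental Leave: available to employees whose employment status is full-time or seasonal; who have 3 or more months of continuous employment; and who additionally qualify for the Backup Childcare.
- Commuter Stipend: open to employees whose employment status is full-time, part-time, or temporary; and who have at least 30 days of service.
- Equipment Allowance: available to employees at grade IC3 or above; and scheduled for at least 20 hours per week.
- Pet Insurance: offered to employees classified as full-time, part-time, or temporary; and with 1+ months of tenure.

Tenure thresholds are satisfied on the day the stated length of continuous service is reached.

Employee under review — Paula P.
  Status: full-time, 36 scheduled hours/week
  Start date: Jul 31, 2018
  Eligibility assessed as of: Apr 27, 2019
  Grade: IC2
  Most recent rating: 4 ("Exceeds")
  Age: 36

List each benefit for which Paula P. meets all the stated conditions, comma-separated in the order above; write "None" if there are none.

Service from Jul 31, 2018 to Apr 27, 2019: 270 days.
Backup Childcare — status full-time ✓ (not excluded); 36 hrs/wk ≥ 30 ✓ → eligible.
Paid Parental Leave — status full-time ✓; service 270 days ≥ 3 months (≈90 days) ✓; eligible for Backup Childcare ✓ → eligible.
Commuter Stipend — status full-time ✓; service 270 days ≥ 30 days ✓ → eligible.
Equipment Allowance — grade IC2 < IC3 ✗ → not eligible.
Pet Insurance — status full-time ✓; service 270 days ≥ 1 month (≈30 days) ✓ → eligible.

Backup Childcare, Paid Parental Leave, Commuter Stipend, Pet Insurance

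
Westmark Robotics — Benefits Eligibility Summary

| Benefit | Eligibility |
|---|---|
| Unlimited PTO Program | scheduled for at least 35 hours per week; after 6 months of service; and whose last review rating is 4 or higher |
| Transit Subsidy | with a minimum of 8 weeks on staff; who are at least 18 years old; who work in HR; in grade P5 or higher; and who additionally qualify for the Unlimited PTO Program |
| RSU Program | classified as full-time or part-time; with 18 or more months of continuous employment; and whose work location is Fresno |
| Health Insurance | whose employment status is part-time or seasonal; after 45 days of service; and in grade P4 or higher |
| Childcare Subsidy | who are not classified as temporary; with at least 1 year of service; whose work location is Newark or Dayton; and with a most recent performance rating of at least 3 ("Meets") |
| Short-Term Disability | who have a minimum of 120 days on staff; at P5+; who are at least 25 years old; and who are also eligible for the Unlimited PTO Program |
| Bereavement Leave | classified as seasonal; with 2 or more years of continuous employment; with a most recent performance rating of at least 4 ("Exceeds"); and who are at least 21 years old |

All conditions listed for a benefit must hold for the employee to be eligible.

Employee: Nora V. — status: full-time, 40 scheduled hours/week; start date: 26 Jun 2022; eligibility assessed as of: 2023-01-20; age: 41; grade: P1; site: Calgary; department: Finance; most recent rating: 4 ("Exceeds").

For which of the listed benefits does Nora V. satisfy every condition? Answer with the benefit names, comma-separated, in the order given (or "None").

Unlimited PTO Program

Service from 26 Jun 2022 to 2023-01-20: 208 days.
Unlimited PTO Program — 40 hrs/wk ≥ 35 ✓; service 208 days ≥ 6 months (≈180 days) ✓; rating 4 ≥ 4 ✓ → eligible.
Transit Subsidy — service 208 days ≥ 8 weeks (≈56 days) ✓; age 41 ≥ 18 ✓; dept Finance ✗ → not eligible.
RSU Program — status full-time ✓; service 208 days < 18 months (≈540 days) ✗ → not eligible.
Health Insurance — status full-time ✗ (requires part-time or seasonal) → not eligible.
Childcare Subsidy — status full-time ✓ (not excluded); service 208 days < 1 year (≈365 days) ✗ → not eligible.
Short-Term Disability — service 208 days ≥ 120 days ✓; grade P1 < P5 ✗ → not eligible.
Bereavement Leave — status full-time ✗ (requires seasonal) → not eligible.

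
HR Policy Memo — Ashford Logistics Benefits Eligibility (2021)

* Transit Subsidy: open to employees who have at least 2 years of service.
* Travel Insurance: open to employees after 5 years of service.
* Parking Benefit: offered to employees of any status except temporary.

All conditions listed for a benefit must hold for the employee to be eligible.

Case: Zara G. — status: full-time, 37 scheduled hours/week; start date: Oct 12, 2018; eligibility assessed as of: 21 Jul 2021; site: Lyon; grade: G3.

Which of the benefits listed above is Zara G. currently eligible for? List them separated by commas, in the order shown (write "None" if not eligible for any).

Transit Subsidy, Parking Benefit

Service from Oct 12, 2018 to 21 Jul 2021: 1013 days.
Transit Subsidy — service 1013 days ≥ 2 years (≈730 days) ✓ → eligible.
Travel Insurance — service 1013 days < 5 years (≈1825 days) ✗ → not eligible.
Parking Benefit — status full-time ✓ (not excluded) → eligible.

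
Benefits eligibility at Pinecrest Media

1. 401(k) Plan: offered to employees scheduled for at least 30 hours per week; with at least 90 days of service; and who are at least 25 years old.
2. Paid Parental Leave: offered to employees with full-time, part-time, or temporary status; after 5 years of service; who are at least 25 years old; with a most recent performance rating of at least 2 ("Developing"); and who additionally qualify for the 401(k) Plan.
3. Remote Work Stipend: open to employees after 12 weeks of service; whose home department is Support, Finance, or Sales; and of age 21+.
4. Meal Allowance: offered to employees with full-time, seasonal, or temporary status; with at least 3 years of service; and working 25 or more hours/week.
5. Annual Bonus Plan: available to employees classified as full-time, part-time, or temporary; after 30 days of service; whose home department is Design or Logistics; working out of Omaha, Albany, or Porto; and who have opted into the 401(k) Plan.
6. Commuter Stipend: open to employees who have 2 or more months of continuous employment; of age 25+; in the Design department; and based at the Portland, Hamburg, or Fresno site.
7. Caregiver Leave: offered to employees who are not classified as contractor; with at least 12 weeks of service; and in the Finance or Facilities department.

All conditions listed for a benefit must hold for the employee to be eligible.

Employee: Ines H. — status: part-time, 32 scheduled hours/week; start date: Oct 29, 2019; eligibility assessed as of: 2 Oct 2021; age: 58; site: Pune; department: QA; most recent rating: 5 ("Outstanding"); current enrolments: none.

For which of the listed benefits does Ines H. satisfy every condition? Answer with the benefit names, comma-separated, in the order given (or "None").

Service from Oct 29, 2019 to 2 Oct 2021: 704 days.
401(k) Plan — 32 hrs/wk ≥ 30 ✓; service 704 days ≥ 90 days ✓; age 58 ≥ 25 ✓ → eligible.
Paid Parental Leave — status part-time ✓; service 704 days < 5 years (≈1825 days) ✗ → not eligible.
Remote Work Stipend — service 704 days ≥ 12 weeks (≈84 days) ✓; dept QA ✗ → not eligible.
Meal Allowance — status part-time ✗ (requires full-time, seasonal, or temporary) → not eligible.
Annual Bonus Plan — status part-time ✓; service 704 days ≥ 30 days ✓; dept QA ✗ → not eligible.
Commuter Stipend — service 704 days ≥ 2 months (≈60 days) ✓; age 58 ≥ 25 ✓; dept QA ✗ → not eligible.
Caregiver Leave — status part-time ✓ (not excluded); service 704 days ≥ 12 weeks (≈84 days) ✓; dept QA ✗ → not eligible.

401(k) Plan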